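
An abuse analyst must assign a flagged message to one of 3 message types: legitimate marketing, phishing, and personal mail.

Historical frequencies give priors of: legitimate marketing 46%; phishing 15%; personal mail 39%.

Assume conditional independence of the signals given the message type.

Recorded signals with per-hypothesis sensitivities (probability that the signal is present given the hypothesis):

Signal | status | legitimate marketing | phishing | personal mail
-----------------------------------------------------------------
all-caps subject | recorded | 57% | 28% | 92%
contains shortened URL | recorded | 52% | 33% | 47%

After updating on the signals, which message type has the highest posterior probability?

personal mail

For each hypothesis, the unnormalized posterior weight is prior × product of the signal likelihoods:
  legitimate marketing: 0.46 × 0.57 × 0.52 = 0.13634
  phishing: 0.15 × 0.28 × 0.33 = 0.01386
  personal mail: 0.39 × 0.92 × 0.47 = 0.16864
Marginal likelihood of the evidence = 0.31884.
P(legitimate marketing | evidence) ≈ 0.13634 / 0.31884 ≈ 0.428
P(phishing | evidence) ≈ 0.01386 / 0.31884 ≈ 0.043
P(personal mail | evidence) ≈ 0.16864 / 0.31884 ≈ 0.529
The largest is 0.529, so personal mail is most probable.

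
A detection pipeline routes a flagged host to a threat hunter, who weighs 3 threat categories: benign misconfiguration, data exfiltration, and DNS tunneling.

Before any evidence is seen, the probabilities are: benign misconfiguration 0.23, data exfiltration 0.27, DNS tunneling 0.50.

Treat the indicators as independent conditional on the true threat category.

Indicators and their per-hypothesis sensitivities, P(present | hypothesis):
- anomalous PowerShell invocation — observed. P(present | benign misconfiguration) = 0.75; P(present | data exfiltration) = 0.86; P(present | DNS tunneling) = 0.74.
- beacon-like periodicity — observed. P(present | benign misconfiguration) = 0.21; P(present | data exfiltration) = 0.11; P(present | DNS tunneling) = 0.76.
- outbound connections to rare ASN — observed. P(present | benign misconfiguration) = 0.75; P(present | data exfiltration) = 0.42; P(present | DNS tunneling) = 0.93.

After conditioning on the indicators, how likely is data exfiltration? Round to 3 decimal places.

For each hypothesis, the unnormalized posterior weight is prior × product of the indicator likelihoods:
  benign misconfiguration: 0.23 × 0.75 × 0.21 × 0.75 = 0.027169
  data exfiltration: 0.27 × 0.86 × 0.11 × 0.42 = 0.010728
  DNS tunneling: 0.50 × 0.74 × 0.76 × 0.93 = 0.26152
Marginal likelihood of the evidence = 0.29941.
P(data exfiltration | evidence) = 0.010728 / 0.29941 ≈ 0.036.

0.036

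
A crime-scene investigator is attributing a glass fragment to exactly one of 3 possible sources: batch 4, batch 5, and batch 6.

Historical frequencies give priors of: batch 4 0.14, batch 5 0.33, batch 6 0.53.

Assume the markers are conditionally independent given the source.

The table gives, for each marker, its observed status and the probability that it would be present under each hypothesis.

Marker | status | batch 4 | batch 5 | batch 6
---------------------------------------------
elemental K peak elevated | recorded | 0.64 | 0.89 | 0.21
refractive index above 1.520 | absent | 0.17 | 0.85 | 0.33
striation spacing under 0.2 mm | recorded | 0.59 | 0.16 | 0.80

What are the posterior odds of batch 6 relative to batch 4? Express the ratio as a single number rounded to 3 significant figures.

Unnormalized posterior weight (prior times the marker likelihoods) for each of the two hypotheses (using 1 − P(present | H) for each absent marker):
  batch 6: 0.53 × 0.21 × (1 − 0.33) × 0.80 = 0.059657
  batch 4: 0.14 × 0.64 × (1 − 0.17) × 0.59 = 0.043877
Posterior odds = 0.059657 / 0.043877 ≈ 1.36.

1.36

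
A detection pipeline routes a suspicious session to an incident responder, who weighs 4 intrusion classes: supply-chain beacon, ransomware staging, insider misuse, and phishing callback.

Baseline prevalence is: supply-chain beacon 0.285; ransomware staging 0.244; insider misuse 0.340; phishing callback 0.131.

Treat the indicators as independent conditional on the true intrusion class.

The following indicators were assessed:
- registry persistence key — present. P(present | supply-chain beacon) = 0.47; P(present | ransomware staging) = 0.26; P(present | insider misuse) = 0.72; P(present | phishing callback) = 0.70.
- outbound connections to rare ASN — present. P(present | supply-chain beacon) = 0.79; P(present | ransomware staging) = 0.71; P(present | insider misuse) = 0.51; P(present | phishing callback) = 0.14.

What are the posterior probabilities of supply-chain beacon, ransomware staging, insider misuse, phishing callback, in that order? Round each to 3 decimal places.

0.367, 0.156, 0.433, 0.044

Multiply each prior by the joint likelihood of the indicator pattern:
  supply-chain beacon: 0.285 × 0.47 × 0.79 = 0.10582
  ransomware staging: 0.244 × 0.26 × 0.71 = 0.045042
  insider misuse: 0.340 × 0.72 × 0.51 = 0.12485
  phishing callback: 0.131 × 0.70 × 0.14 = 0.012838
Marginal likelihood of the evidence = 0.28855.
P(supply-chain beacon | evidence) = 0.10582 / 0.28855 ≈ 0.367
P(ransomware staging | evidence) = 0.045042 / 0.28855 ≈ 0.156
P(insider misuse | evidence) = 0.12485 / 0.28855 ≈ 0.433
P(phishing callback | evidence) = 0.012838 / 0.28855 ≈ 0.044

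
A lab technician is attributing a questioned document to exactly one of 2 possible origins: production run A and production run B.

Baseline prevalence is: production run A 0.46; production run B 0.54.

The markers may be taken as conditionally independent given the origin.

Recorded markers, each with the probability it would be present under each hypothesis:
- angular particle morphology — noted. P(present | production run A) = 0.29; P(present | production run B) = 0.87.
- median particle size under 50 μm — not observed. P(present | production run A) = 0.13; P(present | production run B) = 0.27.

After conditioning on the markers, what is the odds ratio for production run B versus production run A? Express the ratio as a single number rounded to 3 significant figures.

2.96

Posterior odds equal prior odds times the likelihood ratio; only the two competing hypotheses matter (using 1 − P(present | H) for each absent marker).
  production run B: 0.54 × 0.87 × (1 − 0.27) = 0.34295
  production run A: 0.46 × 0.29 × (1 − 0.13) = 0.11606
Posterior odds = 0.34295 / 0.11606 ≈ 2.96.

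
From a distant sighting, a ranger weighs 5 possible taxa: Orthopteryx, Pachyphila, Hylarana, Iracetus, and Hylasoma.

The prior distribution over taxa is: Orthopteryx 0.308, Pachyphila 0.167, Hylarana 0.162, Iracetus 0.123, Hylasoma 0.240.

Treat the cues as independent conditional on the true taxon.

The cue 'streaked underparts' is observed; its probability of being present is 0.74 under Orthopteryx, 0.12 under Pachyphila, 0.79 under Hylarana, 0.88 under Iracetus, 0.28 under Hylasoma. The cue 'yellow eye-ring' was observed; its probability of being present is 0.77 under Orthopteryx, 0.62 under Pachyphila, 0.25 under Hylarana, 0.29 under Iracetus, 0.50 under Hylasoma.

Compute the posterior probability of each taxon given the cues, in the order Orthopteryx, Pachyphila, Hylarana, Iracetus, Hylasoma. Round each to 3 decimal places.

Multiply each prior by the joint likelihood of the cue pattern:
  Orthopteryx: 0.308 × 0.74 × 0.77 = 0.1755
  Pachyphila: 0.167 × 0.12 × 0.62 = 0.012425
  Hylarana: 0.162 × 0.79 × 0.25 = 0.031995
  Iracetus: 0.123 × 0.88 × 0.29 = 0.03139
  Hylasoma: 0.240 × 0.28 × 0.50 = 0.0336
Normalizing constant Z = 0.1755 + 0.012425 + 0.031995 + 0.03139 + 0.0336 = 0.28491.
P(Orthopteryx | evidence) = 0.1755 / 0.28491 ≈ 0.616
P(Pachyphila | evidence) = 0.012425 / 0.28491 ≈ 0.044
P(Hylarana | evidence) = 0.031995 / 0.28491 ≈ 0.112
P(Iracetus | evidence) = 0.03139 / 0.28491 ≈ 0.110
P(Hylasoma | evidence) = 0.0336 / 0.28491 ≈ 0.118

0.616, 0.044, 0.112, 0.110, 0.118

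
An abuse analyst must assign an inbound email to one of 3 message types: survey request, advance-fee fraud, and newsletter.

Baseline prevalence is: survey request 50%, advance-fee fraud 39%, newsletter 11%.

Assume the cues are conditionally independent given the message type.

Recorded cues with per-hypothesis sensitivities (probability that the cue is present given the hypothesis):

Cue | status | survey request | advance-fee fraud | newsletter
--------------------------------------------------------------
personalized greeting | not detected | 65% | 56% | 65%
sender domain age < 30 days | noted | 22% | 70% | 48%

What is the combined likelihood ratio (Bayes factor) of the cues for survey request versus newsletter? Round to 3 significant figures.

Take the product of per-cue likelihoods under each hypothesis (using 1 − P(present | H) for each absent cue), then divide.
  survey request: (1 − 0.65) × 0.22 = 0.077
  newsletter: (1 − 0.65) × 0.48 = 0.168
Bayes factor = 0.077 / 0.168 ≈ 0.458

0.458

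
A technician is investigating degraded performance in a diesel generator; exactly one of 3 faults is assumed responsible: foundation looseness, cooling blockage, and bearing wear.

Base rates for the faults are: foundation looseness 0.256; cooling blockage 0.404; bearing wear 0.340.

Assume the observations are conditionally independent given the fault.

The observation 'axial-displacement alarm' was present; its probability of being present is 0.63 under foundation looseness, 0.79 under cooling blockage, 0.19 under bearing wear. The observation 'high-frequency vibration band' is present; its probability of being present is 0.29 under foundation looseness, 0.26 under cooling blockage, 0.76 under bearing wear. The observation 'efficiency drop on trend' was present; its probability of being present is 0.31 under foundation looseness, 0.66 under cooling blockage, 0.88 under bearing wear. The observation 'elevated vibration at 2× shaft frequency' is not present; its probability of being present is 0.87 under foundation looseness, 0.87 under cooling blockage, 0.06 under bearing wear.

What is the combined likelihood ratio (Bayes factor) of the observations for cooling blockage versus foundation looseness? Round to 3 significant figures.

Joint likelihood of the evidence pattern under each hypothesis (using 1 − P(present | H) for each absent observation):
  cooling blockage: 0.79 × 0.26 × 0.66 × (1 − 0.87) = 0.017623
  foundation looseness: 0.63 × 0.29 × 0.31 × (1 − 0.87) = 0.0073628
Bayes factor = 0.017623 / 0.0073628 ≈ 2.39

2.39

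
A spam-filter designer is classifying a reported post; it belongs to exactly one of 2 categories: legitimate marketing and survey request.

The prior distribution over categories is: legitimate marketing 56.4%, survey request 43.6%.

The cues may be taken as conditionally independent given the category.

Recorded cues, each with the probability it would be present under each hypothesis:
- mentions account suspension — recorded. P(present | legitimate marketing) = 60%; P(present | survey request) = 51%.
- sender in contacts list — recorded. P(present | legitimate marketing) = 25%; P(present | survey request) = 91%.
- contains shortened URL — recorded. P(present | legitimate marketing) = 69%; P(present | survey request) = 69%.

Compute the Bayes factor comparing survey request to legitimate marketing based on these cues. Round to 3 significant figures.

Take the product of per-cue likelihoods under each hypothesis, then divide.
  survey request: 0.51 × 0.91 × 0.69 = 0.32023
  legitimate marketing: 0.60 × 0.25 × 0.69 = 0.1035
Bayes factor = 0.32023 / 0.1035 ≈ 3.09

3.09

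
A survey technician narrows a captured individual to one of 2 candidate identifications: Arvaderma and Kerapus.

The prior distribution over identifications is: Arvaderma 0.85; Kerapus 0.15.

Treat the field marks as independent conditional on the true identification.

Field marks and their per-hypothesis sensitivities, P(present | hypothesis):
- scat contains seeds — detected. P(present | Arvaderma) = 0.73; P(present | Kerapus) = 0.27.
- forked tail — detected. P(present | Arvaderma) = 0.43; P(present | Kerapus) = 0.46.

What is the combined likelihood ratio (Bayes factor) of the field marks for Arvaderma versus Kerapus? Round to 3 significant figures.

Joint likelihood of the field mark pattern under each hypothesis:
  Arvaderma: 0.73 × 0.43 = 0.3139
  Kerapus: 0.27 × 0.46 = 0.1242
Bayes factor = 0.3139 / 0.1242 ≈ 2.53

2.53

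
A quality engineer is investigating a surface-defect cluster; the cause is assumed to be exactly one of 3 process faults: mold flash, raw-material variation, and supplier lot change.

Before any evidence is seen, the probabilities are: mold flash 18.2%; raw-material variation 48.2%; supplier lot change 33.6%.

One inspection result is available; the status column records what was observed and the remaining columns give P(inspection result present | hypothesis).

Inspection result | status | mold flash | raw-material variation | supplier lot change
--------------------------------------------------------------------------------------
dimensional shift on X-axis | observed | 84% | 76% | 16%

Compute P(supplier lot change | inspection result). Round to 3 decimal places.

0.094

Multiply each prior by the likelihood of the inspection result:
  mold flash: 0.182 × 0.84 = 0.15288
  raw-material variation: 0.482 × 0.76 = 0.36632
  supplier lot change: 0.336 × 0.16 = 0.05376
Normalizing constant Z = 0.15288 + 0.36632 + 0.05376 = 0.57296.
P(supplier lot change | evidence) = 0.05376 / 0.57296 ≈ 0.094.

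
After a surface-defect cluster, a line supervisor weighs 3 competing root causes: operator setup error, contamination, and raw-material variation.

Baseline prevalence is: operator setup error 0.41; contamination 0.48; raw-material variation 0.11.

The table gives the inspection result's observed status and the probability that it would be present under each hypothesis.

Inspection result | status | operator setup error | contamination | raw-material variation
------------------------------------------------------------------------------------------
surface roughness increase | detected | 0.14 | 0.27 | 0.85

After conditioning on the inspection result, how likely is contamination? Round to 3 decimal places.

For each hypothesis, the unnormalized posterior weight is prior × likelihood:
  operator setup error: 0.41 × 0.14 = 0.0574
  contamination: 0.48 × 0.27 = 0.1296
  raw-material variation: 0.11 × 0.85 = 0.0935
Marginal likelihood of the evidence = 0.2805.
P(contamination | evidence) = 0.1296 / 0.2805 ≈ 0.462.

0.462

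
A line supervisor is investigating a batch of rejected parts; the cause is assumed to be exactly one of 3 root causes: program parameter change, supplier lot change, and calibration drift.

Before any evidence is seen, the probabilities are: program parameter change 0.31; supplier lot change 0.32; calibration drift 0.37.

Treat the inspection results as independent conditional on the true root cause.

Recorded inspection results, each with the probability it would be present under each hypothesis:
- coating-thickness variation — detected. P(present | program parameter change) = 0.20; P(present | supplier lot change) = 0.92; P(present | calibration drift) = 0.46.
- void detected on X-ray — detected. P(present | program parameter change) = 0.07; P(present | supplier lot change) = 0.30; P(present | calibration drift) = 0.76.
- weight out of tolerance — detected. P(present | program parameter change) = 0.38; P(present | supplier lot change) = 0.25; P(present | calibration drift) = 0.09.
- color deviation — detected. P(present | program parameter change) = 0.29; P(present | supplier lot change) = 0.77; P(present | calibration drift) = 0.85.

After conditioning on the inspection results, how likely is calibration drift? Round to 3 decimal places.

By Bayes' rule with conditional independence, the unnormalized weight for each hypothesis is prior × ∏ likelihoods:
  program parameter change: 0.31 × 0.20 × 0.07 × 0.38 × 0.29 = 0.00047827
  supplier lot change: 0.32 × 0.92 × 0.30 × 0.25 × 0.77 = 0.017002
  calibration drift: 0.37 × 0.46 × 0.76 × 0.09 × 0.85 = 0.0098954
Marginal likelihood of the evidence = 0.027375.
P(calibration drift | evidence) = 0.0098954 / 0.027375 ≈ 0.361.

0.361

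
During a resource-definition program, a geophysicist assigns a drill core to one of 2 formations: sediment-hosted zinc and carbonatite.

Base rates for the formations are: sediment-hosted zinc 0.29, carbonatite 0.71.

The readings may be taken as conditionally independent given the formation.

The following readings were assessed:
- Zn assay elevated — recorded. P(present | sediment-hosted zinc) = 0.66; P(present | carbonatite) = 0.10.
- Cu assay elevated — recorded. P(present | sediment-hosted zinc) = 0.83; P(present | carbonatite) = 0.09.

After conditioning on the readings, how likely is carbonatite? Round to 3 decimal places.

0.039

Multiply each prior by the joint likelihood of the reading pattern:
  sediment-hosted zinc: 0.29 × 0.66 × 0.83 = 0.15886
  carbonatite: 0.71 × 0.10 × 0.09 = 0.00639
Marginal likelihood of the evidence = 0.16525.
P(carbonatite | evidence) = 0.00639 / 0.16525 ≈ 0.039.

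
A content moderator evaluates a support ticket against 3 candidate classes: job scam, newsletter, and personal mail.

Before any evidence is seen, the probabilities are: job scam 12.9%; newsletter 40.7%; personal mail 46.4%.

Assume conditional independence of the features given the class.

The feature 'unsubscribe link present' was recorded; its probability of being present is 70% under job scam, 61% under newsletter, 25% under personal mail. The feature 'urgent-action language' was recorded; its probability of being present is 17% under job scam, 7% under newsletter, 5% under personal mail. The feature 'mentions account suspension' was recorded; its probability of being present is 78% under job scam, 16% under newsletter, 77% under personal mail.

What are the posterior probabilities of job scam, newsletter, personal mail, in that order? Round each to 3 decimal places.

Multiply each prior by the joint likelihood of the feature pattern:
  job scam: 0.129 × 0.70 × 0.17 × 0.78 = 0.011974
  newsletter: 0.407 × 0.61 × 0.07 × 0.16 = 0.0027806
  personal mail: 0.464 × 0.25 × 0.05 × 0.77 = 0.004466
The unnormalized weights sum to 0.01922.
P(job scam | evidence) = 0.011974 / 0.01922 ≈ 0.623
P(newsletter | evidence) = 0.0027806 / 0.01922 ≈ 0.145
P(personal mail | evidence) = 0.004466 / 0.01922 ≈ 0.232

0.623, 0.145, 0.232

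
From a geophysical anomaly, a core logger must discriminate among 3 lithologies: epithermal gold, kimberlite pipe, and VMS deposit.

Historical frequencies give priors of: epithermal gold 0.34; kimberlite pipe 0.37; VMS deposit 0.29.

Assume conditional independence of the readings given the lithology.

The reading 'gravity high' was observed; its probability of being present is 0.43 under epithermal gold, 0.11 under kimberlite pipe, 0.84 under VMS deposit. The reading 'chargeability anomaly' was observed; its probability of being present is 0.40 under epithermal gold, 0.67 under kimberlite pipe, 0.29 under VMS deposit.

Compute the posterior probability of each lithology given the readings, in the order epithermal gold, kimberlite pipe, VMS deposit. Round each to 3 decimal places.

Multiply each prior by the joint likelihood of the reading pattern:
  epithermal gold: 0.34 × 0.43 × 0.40 = 0.05848
  kimberlite pipe: 0.37 × 0.11 × 0.67 = 0.027269
  VMS deposit: 0.29 × 0.84 × 0.29 = 0.070644
Normalizing constant Z = 0.05848 + 0.027269 + 0.070644 = 0.15639.
P(epithermal gold | evidence) = 0.05848 / 0.15639 ≈ 0.374
P(kimberlite pipe | evidence) = 0.027269 / 0.15639 ≈ 0.174
P(VMS deposit | evidence) = 0.070644 / 0.15639 ≈ 0.452

0.374, 0.174, 0.452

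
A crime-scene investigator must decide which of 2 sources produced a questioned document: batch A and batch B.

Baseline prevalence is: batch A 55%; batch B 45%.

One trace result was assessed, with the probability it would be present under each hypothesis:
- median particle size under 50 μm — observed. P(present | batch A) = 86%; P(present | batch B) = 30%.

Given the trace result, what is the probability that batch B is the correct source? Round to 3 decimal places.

Multiply each prior by the likelihood of the trace result:
  batch A: 0.55 × 0.86 = 0.473
  batch B: 0.45 × 0.30 = 0.135
The unnormalized weights sum to 0.608.
P(batch B | evidence) = 0.135 / 0.608 ≈ 0.222.

0.222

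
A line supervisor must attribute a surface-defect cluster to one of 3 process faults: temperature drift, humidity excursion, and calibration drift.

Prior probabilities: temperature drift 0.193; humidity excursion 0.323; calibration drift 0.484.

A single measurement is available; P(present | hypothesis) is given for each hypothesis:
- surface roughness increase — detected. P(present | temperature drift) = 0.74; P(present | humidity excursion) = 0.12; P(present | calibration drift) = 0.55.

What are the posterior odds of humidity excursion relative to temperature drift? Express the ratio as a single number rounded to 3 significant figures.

0.271

Unnormalized posterior weight (prior times the measurement likelihood) for each of the two hypotheses:
  humidity excursion: 0.323 × 0.12 = 0.03876
  temperature drift: 0.193 × 0.74 = 0.14282
Odds(humidity excursion : temperature drift) = 0.03876 / 0.14282 ≈ 0.271.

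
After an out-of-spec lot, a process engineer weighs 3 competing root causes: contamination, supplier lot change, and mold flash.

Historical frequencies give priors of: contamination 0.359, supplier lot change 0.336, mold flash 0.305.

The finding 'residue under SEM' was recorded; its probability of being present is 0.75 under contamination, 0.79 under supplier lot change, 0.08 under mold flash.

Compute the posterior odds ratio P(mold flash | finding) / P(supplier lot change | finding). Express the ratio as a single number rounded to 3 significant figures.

0.0919

Posterior odds equal prior odds times the likelihood ratio; only the two competing hypotheses matter.
  mold flash: 0.305 × 0.08 = 0.0244
  supplier lot change: 0.336 × 0.79 = 0.26544
Posterior odds = 0.0244 / 0.26544 ≈ 0.0919.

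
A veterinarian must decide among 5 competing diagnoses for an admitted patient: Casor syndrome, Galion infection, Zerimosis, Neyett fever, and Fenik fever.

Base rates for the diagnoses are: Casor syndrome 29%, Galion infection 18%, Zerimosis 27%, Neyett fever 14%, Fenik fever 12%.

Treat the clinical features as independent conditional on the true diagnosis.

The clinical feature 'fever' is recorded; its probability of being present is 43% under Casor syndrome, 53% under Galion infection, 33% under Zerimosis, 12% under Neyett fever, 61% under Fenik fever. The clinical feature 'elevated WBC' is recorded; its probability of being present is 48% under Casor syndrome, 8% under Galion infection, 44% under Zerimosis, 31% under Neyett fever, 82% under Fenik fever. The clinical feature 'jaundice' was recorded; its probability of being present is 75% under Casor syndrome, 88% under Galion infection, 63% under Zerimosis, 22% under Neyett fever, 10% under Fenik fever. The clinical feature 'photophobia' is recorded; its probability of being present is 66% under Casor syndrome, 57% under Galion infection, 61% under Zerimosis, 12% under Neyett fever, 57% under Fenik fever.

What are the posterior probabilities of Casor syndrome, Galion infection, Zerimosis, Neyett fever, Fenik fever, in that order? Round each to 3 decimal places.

0.569, 0.074, 0.289, 0.003, 0.066

By Bayes' rule with conditional independence, the unnormalized weight for each hypothesis is prior × ∏ likelihoods:
  Casor syndrome: 0.29 × 0.43 × 0.48 × 0.75 × 0.66 = 0.029629
  Galion infection: 0.18 × 0.53 × 0.08 × 0.88 × 0.57 = 0.0038282
  Zerimosis: 0.27 × 0.33 × 0.44 × 0.63 × 0.61 = 0.015066
  Neyett fever: 0.14 × 0.12 × 0.31 × 0.22 × 0.12 = 0.00013749
  Fenik fever: 0.12 × 0.61 × 0.82 × 0.10 × 0.57 = 0.0034214
The unnormalized weights sum to 0.052082.
P(Casor syndrome | evidence) = 0.029629 / 0.052082 ≈ 0.569
P(Galion infection | evidence) = 0.0038282 / 0.052082 ≈ 0.074
P(Zerimosis | evidence) = 0.015066 / 0.052082 ≈ 0.289
P(Neyett fever | evidence) = 0.00013749 / 0.052082 ≈ 0.003
P(Fenik fever | evidence) = 0.0034214 / 0.052082 ≈ 0.066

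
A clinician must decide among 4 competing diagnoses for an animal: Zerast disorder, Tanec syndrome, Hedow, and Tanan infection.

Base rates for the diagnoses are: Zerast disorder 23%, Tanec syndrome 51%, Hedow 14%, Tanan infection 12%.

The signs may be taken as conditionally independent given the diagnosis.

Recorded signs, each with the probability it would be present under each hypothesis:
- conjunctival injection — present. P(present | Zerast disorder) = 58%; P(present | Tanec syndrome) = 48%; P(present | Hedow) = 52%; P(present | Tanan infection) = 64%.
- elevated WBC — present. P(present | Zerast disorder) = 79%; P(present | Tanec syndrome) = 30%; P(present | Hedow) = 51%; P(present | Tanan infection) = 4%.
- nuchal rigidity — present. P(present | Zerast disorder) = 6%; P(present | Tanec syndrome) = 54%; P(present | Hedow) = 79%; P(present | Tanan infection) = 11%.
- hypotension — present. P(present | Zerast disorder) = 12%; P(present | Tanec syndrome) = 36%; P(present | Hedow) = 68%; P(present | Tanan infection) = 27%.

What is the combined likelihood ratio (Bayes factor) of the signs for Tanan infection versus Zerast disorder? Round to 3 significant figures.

The Bayes factor is the ratio of the joint likelihoods of the sign pattern under the two hypotheses.
  Tanan infection: 0.64 × 0.04 × 0.11 × 0.27 = 0.00076032
  Zerast disorder: 0.58 × 0.79 × 0.06 × 0.12 = 0.003299
Bayes factor = 0.00076032 / 0.003299 ≈ 0.230

0.230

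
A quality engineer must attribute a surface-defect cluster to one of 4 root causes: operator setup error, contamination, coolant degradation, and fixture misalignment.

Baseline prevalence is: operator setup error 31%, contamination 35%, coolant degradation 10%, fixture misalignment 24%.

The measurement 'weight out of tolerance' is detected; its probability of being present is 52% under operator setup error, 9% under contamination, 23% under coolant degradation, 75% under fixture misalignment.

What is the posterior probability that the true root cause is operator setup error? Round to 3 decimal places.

By Bayes' rule, the unnormalized weight for each hypothesis is prior × likelihood:
  operator setup error: 0.31 × 0.52 = 0.1612
  contamination: 0.35 × 0.09 = 0.0315
  coolant degradation: 0.10 × 0.23 = 0.023
  fixture misalignment: 0.24 × 0.75 = 0.18
Normalizing constant Z = 0.1612 + 0.0315 + 0.023 + 0.18 = 0.3957.
P(operator setup error | evidence) = 0.1612 / 0.3957 ≈ 0.407.

0.407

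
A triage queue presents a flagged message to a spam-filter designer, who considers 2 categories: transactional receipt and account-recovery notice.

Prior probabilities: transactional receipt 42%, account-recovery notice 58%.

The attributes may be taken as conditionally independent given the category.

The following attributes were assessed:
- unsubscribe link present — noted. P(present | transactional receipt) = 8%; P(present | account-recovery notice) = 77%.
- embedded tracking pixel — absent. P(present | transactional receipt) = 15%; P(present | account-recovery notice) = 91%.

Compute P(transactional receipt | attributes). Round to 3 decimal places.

0.415

By Bayes' rule with conditional independence, the unnormalized weight for each hypothesis is prior × ∏ likelihoods (using 1 − P(present | H) for each absent attribute):
  transactional receipt: 0.42 × 0.08 × (1 − 0.15) = 0.02856
  account-recovery notice: 0.58 × 0.77 × (1 − 0.91) = 0.040194
The unnormalized weights sum to 0.068754.
P(transactional receipt | evidence) = 0.02856 / 0.068754 ≈ 0.415.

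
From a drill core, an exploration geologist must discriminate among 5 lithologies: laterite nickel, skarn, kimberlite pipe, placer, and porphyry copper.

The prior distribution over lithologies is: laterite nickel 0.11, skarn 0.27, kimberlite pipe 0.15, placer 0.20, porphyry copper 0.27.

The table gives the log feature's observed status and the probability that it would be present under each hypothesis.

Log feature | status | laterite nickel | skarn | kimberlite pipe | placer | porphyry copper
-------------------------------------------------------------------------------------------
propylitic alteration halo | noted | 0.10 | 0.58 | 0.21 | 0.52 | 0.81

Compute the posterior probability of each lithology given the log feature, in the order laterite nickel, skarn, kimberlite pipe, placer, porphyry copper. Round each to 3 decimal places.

Multiply each prior by the likelihood of the log feature:
  laterite nickel: 0.11 × 0.10 = 0.011
  skarn: 0.27 × 0.58 = 0.1566
  kimberlite pipe: 0.15 × 0.21 = 0.0315
  placer: 0.20 × 0.52 = 0.104
  porphyry copper: 0.27 × 0.81 = 0.2187
Marginal likelihood of the evidence = 0.5218.
P(laterite nickel | evidence) = 0.011 / 0.5218 ≈ 0.021
P(skarn | evidence) = 0.1566 / 0.5218 ≈ 0.300
P(kimberlite pipe | evidence) = 0.0315 / 0.5218 ≈ 0.060
P(placer | evidence) = 0.104 / 0.5218 ≈ 0.199
P(porphyry copper | evidence) = 0.2187 / 0.5218 ≈ 0.419

0.021, 0.300, 0.060, 0.199, 0.419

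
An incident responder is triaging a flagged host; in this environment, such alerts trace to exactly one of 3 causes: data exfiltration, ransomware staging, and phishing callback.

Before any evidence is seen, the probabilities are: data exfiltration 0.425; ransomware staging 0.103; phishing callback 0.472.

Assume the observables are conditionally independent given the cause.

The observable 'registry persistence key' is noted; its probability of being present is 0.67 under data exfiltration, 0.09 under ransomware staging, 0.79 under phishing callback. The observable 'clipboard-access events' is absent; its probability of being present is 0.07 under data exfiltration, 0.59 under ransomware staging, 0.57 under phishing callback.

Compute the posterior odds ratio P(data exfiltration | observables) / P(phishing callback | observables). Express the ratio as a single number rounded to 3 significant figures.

Unnormalized posterior weight (prior times the observable likelihoods) for each of the two hypotheses (using 1 − P(present | H) for each absent observable):
  data exfiltration: 0.425 × 0.67 × (1 − 0.07) = 0.26482
  phishing callback: 0.472 × 0.79 × (1 − 0.57) = 0.16034
Odds(data exfiltration : phishing callback) = 0.26482 / 0.16034 ≈ 1.65.

1.65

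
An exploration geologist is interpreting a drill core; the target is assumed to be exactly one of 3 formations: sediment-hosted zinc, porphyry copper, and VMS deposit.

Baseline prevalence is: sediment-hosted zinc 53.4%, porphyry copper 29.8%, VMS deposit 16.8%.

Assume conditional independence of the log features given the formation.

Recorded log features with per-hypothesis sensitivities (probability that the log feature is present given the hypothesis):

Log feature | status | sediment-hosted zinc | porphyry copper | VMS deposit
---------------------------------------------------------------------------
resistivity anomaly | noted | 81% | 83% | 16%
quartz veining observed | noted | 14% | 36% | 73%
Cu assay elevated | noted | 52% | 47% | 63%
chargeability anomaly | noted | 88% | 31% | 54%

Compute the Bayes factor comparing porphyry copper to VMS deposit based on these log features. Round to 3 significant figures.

The Bayes factor is the ratio of the joint likelihoods of the log feature pattern under the two hypotheses.
  porphyry copper: 0.83 × 0.36 × 0.47 × 0.31 = 0.043535
  VMS deposit: 0.16 × 0.73 × 0.63 × 0.54 = 0.039735
Bayes factor = 0.043535 / 0.039735 ≈ 1.10

1.10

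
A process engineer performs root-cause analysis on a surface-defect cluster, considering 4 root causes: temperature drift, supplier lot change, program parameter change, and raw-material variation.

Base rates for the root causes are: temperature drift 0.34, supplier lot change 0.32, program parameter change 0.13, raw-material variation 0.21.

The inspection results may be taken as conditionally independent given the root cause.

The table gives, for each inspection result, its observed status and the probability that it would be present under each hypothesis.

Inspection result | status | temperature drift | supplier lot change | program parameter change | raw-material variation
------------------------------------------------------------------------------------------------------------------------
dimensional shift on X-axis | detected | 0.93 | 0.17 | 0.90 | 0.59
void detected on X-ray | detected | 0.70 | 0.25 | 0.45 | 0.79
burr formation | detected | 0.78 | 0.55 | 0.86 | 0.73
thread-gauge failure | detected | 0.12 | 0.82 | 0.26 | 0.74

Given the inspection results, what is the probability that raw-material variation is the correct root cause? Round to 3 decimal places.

0.578

By Bayes' rule with conditional independence, the unnormalized weight for each hypothesis is prior × ∏ likelihoods:
  temperature drift: 0.34 × 0.93 × 0.70 × 0.78 × 0.12 = 0.020717
  supplier lot change: 0.32 × 0.17 × 0.25 × 0.55 × 0.82 = 0.0061336
  program parameter change: 0.13 × 0.90 × 0.45 × 0.86 × 0.26 = 0.011773
  raw-material variation: 0.21 × 0.59 × 0.79 × 0.73 × 0.74 = 0.052875
Marginal likelihood of the evidence = 0.091499.
P(raw-material variation | evidence) = 0.052875 / 0.091499 ≈ 0.578.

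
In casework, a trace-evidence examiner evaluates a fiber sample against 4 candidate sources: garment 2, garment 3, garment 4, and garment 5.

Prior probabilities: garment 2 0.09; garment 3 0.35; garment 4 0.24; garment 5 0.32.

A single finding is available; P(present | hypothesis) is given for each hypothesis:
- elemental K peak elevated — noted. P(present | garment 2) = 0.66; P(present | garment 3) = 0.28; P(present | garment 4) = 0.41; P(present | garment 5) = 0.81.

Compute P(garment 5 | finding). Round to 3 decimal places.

0.503

For each hypothesis, the unnormalized posterior weight is prior × likelihood:
  garment 2: 0.09 × 0.66 = 0.0594
  garment 3: 0.35 × 0.28 = 0.098
  garment 4: 0.24 × 0.41 = 0.0984
  garment 5: 0.32 × 0.81 = 0.2592
The unnormalized weights sum to 0.515.
P(garment 5 | evidence) = 0.2592 / 0.515 ≈ 0.503.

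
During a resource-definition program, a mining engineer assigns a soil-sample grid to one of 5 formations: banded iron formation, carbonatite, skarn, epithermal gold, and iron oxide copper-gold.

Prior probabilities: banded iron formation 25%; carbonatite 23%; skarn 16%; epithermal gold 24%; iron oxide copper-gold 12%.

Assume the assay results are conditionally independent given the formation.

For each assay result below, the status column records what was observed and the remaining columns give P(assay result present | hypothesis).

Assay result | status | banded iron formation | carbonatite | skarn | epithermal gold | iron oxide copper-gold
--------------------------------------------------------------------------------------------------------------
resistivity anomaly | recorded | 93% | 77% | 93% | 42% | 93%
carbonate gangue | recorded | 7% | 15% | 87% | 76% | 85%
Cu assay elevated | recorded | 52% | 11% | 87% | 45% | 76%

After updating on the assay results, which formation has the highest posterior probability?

Multiply each prior by the joint likelihood of the assay result pattern:
  banded iron formation: 0.25 × 0.93 × 0.07 × 0.52 = 0.008463
  carbonatite: 0.23 × 0.77 × 0.15 × 0.11 = 0.0029222
  skarn: 0.16 × 0.93 × 0.87 × 0.87 = 0.11263
  epithermal gold: 0.24 × 0.42 × 0.76 × 0.45 = 0.034474
  iron oxide copper-gold: 0.12 × 0.93 × 0.85 × 0.76 = 0.072094
The unnormalized weights sum to 0.23058.
P(banded iron formation | evidence) ≈ 0.008463 / 0.23058 ≈ 0.037
P(carbonatite | evidence) ≈ 0.0029222 / 0.23058 ≈ 0.013
P(skarn | evidence) ≈ 0.11263 / 0.23058 ≈ 0.488
P(epithermal gold | evidence) ≈ 0.034474 / 0.23058 ≈ 0.150
P(iron oxide copper-gold | evidence) ≈ 0.072094 / 0.23058 ≈ 0.313
The largest is 0.488, so skarn is most probable.

skarn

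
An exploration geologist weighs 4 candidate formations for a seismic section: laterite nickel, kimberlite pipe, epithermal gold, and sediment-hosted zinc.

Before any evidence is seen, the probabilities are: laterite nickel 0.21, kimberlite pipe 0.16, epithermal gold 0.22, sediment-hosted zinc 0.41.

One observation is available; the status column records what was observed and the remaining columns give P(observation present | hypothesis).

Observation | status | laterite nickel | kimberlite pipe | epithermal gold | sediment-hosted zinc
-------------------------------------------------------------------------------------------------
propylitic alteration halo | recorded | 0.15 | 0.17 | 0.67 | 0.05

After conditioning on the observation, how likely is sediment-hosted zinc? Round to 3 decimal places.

Multiply each prior by the likelihood of the observation:
  laterite nickel: 0.21 × 0.15 = 0.0315
  kimberlite pipe: 0.16 × 0.17 = 0.0272
  epithermal gold: 0.22 × 0.67 = 0.1474
  sediment-hosted zinc: 0.41 × 0.05 = 0.0205
Marginal likelihood of the evidence = 0.2266.
P(sediment-hosted zinc | evidence) = 0.0205 / 0.2266 ≈ 0.090.

0.090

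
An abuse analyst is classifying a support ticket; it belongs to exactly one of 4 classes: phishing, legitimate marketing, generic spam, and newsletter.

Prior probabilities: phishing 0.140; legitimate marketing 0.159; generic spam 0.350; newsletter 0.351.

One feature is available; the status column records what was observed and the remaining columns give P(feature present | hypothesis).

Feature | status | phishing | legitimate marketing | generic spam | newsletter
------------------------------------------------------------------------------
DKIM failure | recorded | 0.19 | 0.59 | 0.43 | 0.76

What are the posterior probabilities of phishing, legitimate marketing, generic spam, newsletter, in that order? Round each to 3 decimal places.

For each hypothesis, the unnormalized posterior weight is prior × likelihood:
  phishing: 0.140 × 0.19 = 0.0266
  legitimate marketing: 0.159 × 0.59 = 0.09381
  generic spam: 0.350 × 0.43 = 0.1505
  newsletter: 0.351 × 0.76 = 0.26676
Marginal likelihood of the evidence = 0.53767.
P(phishing | evidence) = 0.0266 / 0.53767 ≈ 0.049
P(legitimate marketing | evidence) = 0.09381 / 0.53767 ≈ 0.174
P(generic spam | evidence) = 0.1505 / 0.53767 ≈ 0.280
P(newsletter | evidence) = 0.26676 / 0.53767 ≈ 0.496

0.049, 0.174, 0.280, 0.496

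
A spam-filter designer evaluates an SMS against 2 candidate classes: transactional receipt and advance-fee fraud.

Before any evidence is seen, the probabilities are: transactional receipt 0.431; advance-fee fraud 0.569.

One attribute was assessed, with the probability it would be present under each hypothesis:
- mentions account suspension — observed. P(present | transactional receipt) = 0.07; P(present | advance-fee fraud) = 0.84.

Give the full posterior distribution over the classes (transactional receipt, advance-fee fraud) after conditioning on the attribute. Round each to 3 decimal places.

0.059, 0.941

By Bayes' rule, the unnormalized weight for each hypothesis is prior × likelihood:
  transactional receipt: 0.431 × 0.07 = 0.03017
  advance-fee fraud: 0.569 × 0.84 = 0.47796
Normalizing constant Z = 0.03017 + 0.47796 = 0.50813.
P(transactional receipt | evidence) = 0.03017 / 0.50813 ≈ 0.059
P(advance-fee fraud | evidence) = 0.47796 / 0.50813 ≈ 0.941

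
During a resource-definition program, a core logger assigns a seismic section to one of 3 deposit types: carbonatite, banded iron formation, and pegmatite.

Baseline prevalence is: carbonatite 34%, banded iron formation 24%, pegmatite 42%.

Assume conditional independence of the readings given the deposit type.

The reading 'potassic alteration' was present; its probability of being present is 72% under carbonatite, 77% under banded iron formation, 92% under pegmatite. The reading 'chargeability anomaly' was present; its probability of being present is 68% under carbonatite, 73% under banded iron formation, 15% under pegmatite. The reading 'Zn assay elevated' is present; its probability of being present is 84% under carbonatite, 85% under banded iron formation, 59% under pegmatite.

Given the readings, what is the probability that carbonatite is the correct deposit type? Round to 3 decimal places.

0.484

For each hypothesis, the unnormalized posterior weight is prior × product of the reading likelihoods:
  carbonatite: 0.34 × 0.72 × 0.68 × 0.84 = 0.13983
  banded iron formation: 0.24 × 0.77 × 0.73 × 0.85 = 0.11467
  pegmatite: 0.42 × 0.92 × 0.15 × 0.59 = 0.034196
Normalizing constant Z = 0.13983 + 0.11467 + 0.034196 = 0.28869.
P(carbonatite | evidence) = 0.13983 / 0.28869 ≈ 0.484.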